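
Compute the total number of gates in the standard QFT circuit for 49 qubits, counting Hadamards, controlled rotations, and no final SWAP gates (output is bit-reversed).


Hadamard gates: 49
Controlled rotations: n*(n-1)/2 = 49*48/2 = 1176
SWAP gates: 0 (omitted)
Total = 49 + 1176
= 1225

1225


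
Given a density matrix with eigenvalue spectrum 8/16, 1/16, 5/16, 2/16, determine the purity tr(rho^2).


tr(rho^2) = sum of eigenvalues squared
= (8/16)^2 + (1/16)^2 + (5/16)^2 + (2/16)^2
= (64 + 1 + 25 + 4) / 256
= 94/256
= 0.3672

0.3672


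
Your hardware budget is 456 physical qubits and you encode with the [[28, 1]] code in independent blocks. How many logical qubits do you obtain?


Each code block uses 28 physical qubits for 1 logical qubit(s).
Number of complete blocks = floor(456 / 28) = 16
Logical qubits = 16 * 1
= 16

16


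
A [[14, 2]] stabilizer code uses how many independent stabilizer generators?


For an [[n,k]] stabilizer code:
Number of stabilizer generators = n - k
= 14 - 2
= 12

12


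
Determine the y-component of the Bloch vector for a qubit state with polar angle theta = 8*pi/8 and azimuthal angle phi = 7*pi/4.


theta = 3.1416, phi = 5.4978
r_y = sin(theta)*sin(phi) = 0.0000 * -0.7071
r_y = 0.0000

0.0000


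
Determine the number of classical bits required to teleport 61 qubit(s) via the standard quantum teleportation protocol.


Quantum teleportation requires 2 classical bits per qubit teleported.
61 qubit(s) -> 2 * 61 = 122 classical bits

122


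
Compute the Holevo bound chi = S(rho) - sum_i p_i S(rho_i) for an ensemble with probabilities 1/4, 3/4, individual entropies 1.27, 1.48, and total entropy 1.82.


chi = S(rho) - sum_i p_i * S(rho_i)
Weighted entropy = 1/4 * 1.27 + 3/4 * 1.48
= 1.4275
chi = 1.82 - 1.4275
= 0.3925

0.3925


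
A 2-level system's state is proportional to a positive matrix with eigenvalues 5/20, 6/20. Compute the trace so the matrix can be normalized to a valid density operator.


tr(M) = sum of eigenvalues
= 5/20 + 6/20
= 11/20
= 0.5500

0.5500


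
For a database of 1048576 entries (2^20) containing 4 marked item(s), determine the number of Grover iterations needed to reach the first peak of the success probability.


After j Grover iterations the success probability is P(j) = sin^2((2j+1)*theta), where sin(theta) = sqrt(k/N).
N = 2^20 = 1048576, k = 4
sin(theta) = sqrt(k/N) = 0.001953125
theta = arcsin(sqrt(k/N)) = 0.001953126242 rad
P(j) reaches its first maximum when (2j+1)*theta is as close as possible to pi/2, i.e. j = round(pi/(4*theta) - 1/2).
pi/(4*theta) - 1/2 = 401.6236
(For comparison, the common estimate pi/4 * sqrt(N/k) = 402.1239; the exact maximiser is used here.)
Optimal iterations = 402

402


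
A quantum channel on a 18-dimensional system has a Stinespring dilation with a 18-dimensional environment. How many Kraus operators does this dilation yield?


Tracing out the environment in an orthonormal basis {|i>_E} gives Kraus operators K_i = <i|_E U |0>_E.
Number of Kraus operators = dim(H_env) = d_env
= 18

18


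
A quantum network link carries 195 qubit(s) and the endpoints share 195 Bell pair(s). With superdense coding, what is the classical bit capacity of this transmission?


Superdense coding allows 2 classical bits per shared entangled pair.
195 pair(s) -> 2 * 195 = 390 classical bits

390


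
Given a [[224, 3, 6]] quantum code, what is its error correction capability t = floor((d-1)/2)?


Code parameters: [[224, 3, 6]], distance d = 6.
Number of correctable errors = floor((d-1)/2)
= floor((6 - 1)/2)
= floor(5/2)
= 2

2


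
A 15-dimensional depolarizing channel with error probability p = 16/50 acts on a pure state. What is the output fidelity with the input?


F = (1-p) + p/d
= (1 - 0.3200) + 0.3200/15
= 0.6800 + 0.0213
= 0.7013

0.7013


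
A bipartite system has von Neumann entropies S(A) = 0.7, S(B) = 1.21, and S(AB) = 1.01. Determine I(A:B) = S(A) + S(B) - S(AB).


I(A:B) = S(A) + S(B) - S(AB)
= 0.7 + 1.21 - 1.01
= 0.9000

0.9000


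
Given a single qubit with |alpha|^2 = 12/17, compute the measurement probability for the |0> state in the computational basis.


|alpha|^2 = 12/17 = 0.7059
|beta|^2 = 1 - 12/17 = 5/17 = 0.2941
P(|0>) = |alpha|^2 = 0.7059

0.7059


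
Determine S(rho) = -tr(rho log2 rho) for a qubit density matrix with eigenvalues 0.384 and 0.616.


S = -p*log2(p) - (1-p)*log2(1-p)
p = 0.3840, 1-p = 0.6160
= -0.3840 * log2(0.3840) - 0.6160 * log2(0.6160)
= -(-0.5302) - (-0.4306)
= 0.9608

0.9608


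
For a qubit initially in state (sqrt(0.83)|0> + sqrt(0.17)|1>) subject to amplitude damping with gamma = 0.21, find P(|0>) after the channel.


For amplitude damping with parameter gamma on state sqrt(a)|0> + sqrt(b)|1>:
alpha^2 = 0.83, beta^2 = 0.17
P(|0>) = alpha^2 + gamma * beta^2
= 0.83 + 0.21 * 0.17
= 0.83 + 0.0357
= 0.8657

0.8657


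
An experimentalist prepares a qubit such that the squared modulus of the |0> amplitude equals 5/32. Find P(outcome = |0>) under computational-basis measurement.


|alpha|^2 = 5/32 = 0.1562
|beta|^2 = 1 - 5/32 = 27/32 = 0.8438
P(|0>) = |alpha|^2 = 0.1562

0.1562


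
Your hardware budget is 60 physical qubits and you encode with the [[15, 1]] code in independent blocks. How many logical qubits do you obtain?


Each code block uses 15 physical qubits for 1 logical qubit(s).
Number of complete blocks = floor(60 / 15) = 4
Logical qubits = 4 * 1
= 4

4


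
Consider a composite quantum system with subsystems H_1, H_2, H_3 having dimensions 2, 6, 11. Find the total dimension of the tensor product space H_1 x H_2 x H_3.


dim(H_1 x H_2 x H_3) = 2 * 6 * 11
= 12 * 11
= 132

132


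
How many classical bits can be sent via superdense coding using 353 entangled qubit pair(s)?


Superdense coding allows 2 classical bits per shared entangled pair.
353 pair(s) -> 2 * 353 = 706 classical bits

706


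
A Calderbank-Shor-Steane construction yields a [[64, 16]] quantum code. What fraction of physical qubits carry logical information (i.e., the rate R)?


Code rate R = k/n
= 16/64
= 0.2500

0.2500


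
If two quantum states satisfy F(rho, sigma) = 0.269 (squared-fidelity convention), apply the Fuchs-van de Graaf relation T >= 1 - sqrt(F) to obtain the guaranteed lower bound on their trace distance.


Fuchs-van de Graaf (squared-fidelity convention): 1 - sqrt(F) <= T <= sqrt(1 - F).
Lower bound: T >= 1 - sqrt(F)
sqrt(F) = sqrt(0.269) = 0.5187
T >= 1 - 0.5187
T >= 0.4813

0.4813


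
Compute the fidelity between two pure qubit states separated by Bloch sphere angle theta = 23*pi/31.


For states separated by angle theta on Bloch sphere:
F = cos^2(theta/2)
theta = 23*pi/31 = 2.3309
theta/2 = 1.1654
cos(theta/2) = 0.3944
F = 0.1555

0.1555


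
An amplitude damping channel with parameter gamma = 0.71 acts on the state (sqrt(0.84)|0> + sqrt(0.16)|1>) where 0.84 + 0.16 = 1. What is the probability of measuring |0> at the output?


For amplitude damping with parameter gamma on state sqrt(a)|0> + sqrt(b)|1>:
alpha^2 = 0.84, beta^2 = 0.16
P(|0>) = alpha^2 + gamma * beta^2
= 0.84 + 0.71 * 0.16
= 0.84 + 0.1136
= 0.9536

0.9536


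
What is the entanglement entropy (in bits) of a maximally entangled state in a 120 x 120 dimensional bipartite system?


For a maximally entangled state in d x d:
S = log2(d) = log2(120)
= 6.9069

6.9069


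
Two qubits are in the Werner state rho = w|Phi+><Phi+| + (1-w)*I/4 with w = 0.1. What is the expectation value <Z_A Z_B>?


|Phi+> = (|00> + |11>)/sqrt(2)
For the pure Bell state, <Z_A Z_B> = +1 (Bell-state Pauli correlator).
The maximally-mixed part I/4 has tr(I/4 * P tensor P) = 0 for any traceless Pauli P.
So <Z_A Z_B>_rho = w * (+1) + (1 - w) * 0
= 0.1 * (+1)
= 0.1000

0.1000


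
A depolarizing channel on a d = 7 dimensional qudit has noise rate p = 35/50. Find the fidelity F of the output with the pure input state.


F = (1-p) + p/d
= (1 - 0.7000) + 0.7000/7
= 0.3000 + 0.1000
= 0.4000

0.4000


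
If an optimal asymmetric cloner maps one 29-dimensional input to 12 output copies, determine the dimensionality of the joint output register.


Output space = H^(tensor 12) where dim(H) = 29
dim = 29^12
= 841 (after 2 factors)
= 24389 (after 3 factors)
= 707281 (after 4 factors)
= 20511149 (after 5 factors)
= 594823321 (after 6 factors)
= 17249876309 (after 7 factors)
= 500246412961 (after 8 factors)
= 14507145975869 (after 9 factors)
= 420707233300201 (after 10 factors)
= 12200509765705829 (after 11 factors)
= 353814783205469041 (after 12 factors)
= 353814783205469041

353814783205469041


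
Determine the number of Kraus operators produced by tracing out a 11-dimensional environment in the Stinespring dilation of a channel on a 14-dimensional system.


Tracing out the environment in an orthonormal basis {|i>_E} gives Kraus operators K_i = <i|_E U |0>_E.
Number of Kraus operators = dim(H_env) = d_env
= 11

11


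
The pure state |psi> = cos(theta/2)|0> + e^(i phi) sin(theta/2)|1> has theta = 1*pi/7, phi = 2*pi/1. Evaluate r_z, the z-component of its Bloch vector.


theta = 0.4488, phi = 6.2832
r_z = cos(theta) = 0.9010

0.9010


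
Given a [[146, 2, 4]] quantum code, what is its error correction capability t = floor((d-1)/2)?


Code parameters: [[146, 2, 4]], distance d = 4.
Number of correctable errors = floor((d-1)/2)
= floor((4 - 1)/2)
= floor(3/2)
= 1

1


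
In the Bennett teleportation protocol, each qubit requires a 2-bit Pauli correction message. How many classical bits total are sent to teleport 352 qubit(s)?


Quantum teleportation requires 2 classical bits per qubit teleported.
352 qubit(s) -> 2 * 352 = 704 classical bits

704


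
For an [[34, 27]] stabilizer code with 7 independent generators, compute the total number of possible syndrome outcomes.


Each stabilizer generator gives a binary (+1 or -1) measurement outcome.
With 7 independent generators:
Total syndromes = 2^7
= 128

128


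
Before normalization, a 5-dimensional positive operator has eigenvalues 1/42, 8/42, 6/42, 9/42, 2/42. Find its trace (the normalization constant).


tr(M) = sum of eigenvalues
= 1/42 + 8/42 + 6/42 + 9/42 + 2/42
= 26/42
= 0.6190

0.6190


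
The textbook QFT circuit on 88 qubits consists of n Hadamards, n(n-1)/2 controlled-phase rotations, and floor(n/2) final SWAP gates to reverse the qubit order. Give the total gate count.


Hadamard gates: 88
Controlled rotations: n*(n-1)/2 = 88*87/2 = 3828
SWAP gates: floor(n/2) = floor(88/2) = 44
Total = 88 + 3828 + 44
= 3960

3960


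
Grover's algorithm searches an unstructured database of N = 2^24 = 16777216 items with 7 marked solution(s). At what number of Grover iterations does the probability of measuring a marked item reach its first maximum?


After j Grover iterations the success probability is P(j) = sin^2((2j+1)*theta), where sin(theta) = sqrt(k/N).
N = 2^24 = 16777216, k = 7
sin(theta) = sqrt(k/N) = 0.0006459353787
theta = arcsin(sqrt(k/N)) = 0.0006459354236 rad
P(j) reaches its first maximum when (2j+1)*theta is as close as possible to pi/2, i.e. j = round(pi/(4*theta) - 1/2).
pi/(4*theta) - 1/2 = 1215.4082
(For comparison, the common estimate pi/4 * sqrt(N/k) = 1215.9083; the exact maximiser is used here.)
Optimal iterations = 1215

1215


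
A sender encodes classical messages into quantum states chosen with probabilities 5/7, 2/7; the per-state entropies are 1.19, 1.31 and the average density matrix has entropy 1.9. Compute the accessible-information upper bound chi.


chi = S(rho) - sum_i p_i * S(rho_i)
Weighted entropy = 5/7 * 1.19 + 2/7 * 1.31
= 1.2243
chi = 1.9 - 1.2243
= 0.6757

0.6757


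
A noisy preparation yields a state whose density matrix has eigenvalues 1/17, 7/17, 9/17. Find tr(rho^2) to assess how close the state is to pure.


tr(rho^2) = sum of eigenvalues squared
= (1/17)^2 + (7/17)^2 + (9/17)^2
= (1 + 49 + 81) / 289
= 131/289
= 0.4533

0.4533


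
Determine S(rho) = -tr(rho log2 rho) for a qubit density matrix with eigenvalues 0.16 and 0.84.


S = -p*log2(p) - (1-p)*log2(1-p)
p = 0.1600, 1-p = 0.8400
= -0.1600 * log2(0.1600) - 0.8400 * log2(0.8400)
= -(-0.4230) - (-0.2113)
= 0.6343

0.6343


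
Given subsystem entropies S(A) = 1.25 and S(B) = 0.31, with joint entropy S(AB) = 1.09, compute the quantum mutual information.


I(A:B) = S(A) + S(B) - S(AB)
= 1.25 + 0.31 - 1.09
= 0.4700

0.4700


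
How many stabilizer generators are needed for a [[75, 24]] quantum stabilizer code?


For an [[n,k]] stabilizer code:
Number of stabilizer generators = n - k
= 75 - 24
= 51

51


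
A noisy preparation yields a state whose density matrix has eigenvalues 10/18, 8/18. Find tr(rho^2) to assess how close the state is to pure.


tr(rho^2) = sum of eigenvalues squared
= (10/18)^2 + (8/18)^2
= (100 + 64) / 324
= 164/324
= 0.5062

0.5062


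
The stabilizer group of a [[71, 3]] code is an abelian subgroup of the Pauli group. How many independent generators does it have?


For an [[n,k]] stabilizer code:
Number of stabilizer generators = n - k
= 71 - 3
= 68

68


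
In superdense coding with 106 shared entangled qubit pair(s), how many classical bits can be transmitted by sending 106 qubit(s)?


Superdense coding allows 2 classical bits per shared entangled pair.
106 pair(s) -> 2 * 106 = 212 classical bits

212


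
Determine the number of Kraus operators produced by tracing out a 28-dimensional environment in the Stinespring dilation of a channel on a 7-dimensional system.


Tracing out the environment in an orthonormal basis {|i>_E} gives Kraus operators K_i = <i|_E U |0>_E.
Number of Kraus operators = dim(H_env) = d_env
= 28

28


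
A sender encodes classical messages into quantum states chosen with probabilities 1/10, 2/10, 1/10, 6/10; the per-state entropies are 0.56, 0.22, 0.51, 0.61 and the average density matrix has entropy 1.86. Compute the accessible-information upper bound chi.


chi = S(rho) - sum_i p_i * S(rho_i)
Weighted entropy = 1/10 * 0.56 + 2/10 * 0.22 + 1/10 * 0.51 + 6/10 * 0.61
= 0.5170
chi = 1.86 - 0.5170
= 1.3430

1.3430


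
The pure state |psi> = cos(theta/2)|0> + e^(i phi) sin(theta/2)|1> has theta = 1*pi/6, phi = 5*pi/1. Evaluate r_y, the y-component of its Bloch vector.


theta = 0.5236, phi = 15.7080
r_y = sin(theta)*sin(phi) = 0.5000 * 0.0000
r_y = 0.0000

0.0000


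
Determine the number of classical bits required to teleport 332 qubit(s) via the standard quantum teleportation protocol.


Quantum teleportation requires 2 classical bits per qubit teleported.
332 qubit(s) -> 2 * 332 = 664 classical bits

664


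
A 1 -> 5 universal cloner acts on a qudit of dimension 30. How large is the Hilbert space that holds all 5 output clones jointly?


Output space = H^(tensor 5) where dim(H) = 30
dim = 30^5
= 900 (after 2 factors)
= 27000 (after 3 factors)
= 810000 (after 4 factors)
= 24300000 (after 5 factors)
= 24300000

24300000


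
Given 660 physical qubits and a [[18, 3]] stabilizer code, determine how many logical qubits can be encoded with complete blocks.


Each code block uses 18 physical qubits for 3 logical qubit(s).
Number of complete blocks = floor(660 / 18) = 36
Logical qubits = 36 * 3
= 108

108


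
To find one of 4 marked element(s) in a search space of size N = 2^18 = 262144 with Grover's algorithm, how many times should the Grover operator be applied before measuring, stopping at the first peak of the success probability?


After j Grover iterations the success probability is P(j) = sin^2((2j+1)*theta), where sin(theta) = sqrt(k/N).
N = 2^18 = 262144, k = 4
sin(theta) = sqrt(k/N) = 0.00390625
theta = arcsin(sqrt(k/N)) = 0.003906259934 rad
P(j) reaches its first maximum when (2j+1)*theta is as close as possible to pi/2, i.e. j = round(pi/(4*theta) - 1/2).
pi/(4*theta) - 1/2 = 200.5614
(For comparison, the common estimate pi/4 * sqrt(N/k) = 201.0619; the exact maximiser is used here.)
Optimal iterations = 201

201


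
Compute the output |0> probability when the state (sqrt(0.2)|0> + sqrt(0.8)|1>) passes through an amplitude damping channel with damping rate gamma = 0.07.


For amplitude damping with parameter gamma on state sqrt(a)|0> + sqrt(b)|1>:
alpha^2 = 0.2, beta^2 = 0.8
P(|0>) = alpha^2 + gamma * beta^2
= 0.2 + 0.07 * 0.8
= 0.2 + 0.0560
= 0.2560

0.2560


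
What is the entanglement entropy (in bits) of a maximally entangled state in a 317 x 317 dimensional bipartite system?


For a maximally entangled state in d x d:
S = log2(d) = log2(317)
= 8.3083

8.3083


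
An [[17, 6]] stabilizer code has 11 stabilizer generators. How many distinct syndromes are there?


Each stabilizer generator gives a binary (+1 or -1) measurement outcome.
With 11 independent generators:
Total syndromes = 2^11
= 2048

2048


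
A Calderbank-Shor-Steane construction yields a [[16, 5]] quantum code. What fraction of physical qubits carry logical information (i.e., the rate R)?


Code rate R = k/n
= 5/16
= 0.3125

0.3125


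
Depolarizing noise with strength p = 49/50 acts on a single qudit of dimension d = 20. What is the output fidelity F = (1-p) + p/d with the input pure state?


F = (1-p) + p/d
= (1 - 0.9800) + 0.9800/20
= 0.0200 + 0.0490
= 0.0690

0.0690


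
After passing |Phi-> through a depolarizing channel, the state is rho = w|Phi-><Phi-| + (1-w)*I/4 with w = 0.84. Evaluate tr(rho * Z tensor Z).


|Phi-> = (|00> - |11>)/sqrt(2)
For the pure Bell state, <Z_A Z_B> = +1 (Bell-state Pauli correlator).
The maximally-mixed part I/4 has tr(I/4 * P tensor P) = 0 for any traceless Pauli P.
So <Z_A Z_B>_rho = w * (+1) + (1 - w) * 0
= 0.84 * (+1)
= 0.8400

0.8400


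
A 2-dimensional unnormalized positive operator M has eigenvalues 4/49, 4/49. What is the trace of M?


tr(M) = sum of eigenvalues
= 4/49 + 4/49
= 8/49
= 0.1633

0.1633


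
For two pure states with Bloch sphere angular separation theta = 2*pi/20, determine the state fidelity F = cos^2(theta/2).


For states separated by angle theta on Bloch sphere:
F = cos^2(theta/2)
theta = 2*pi/20 = 0.3142
theta/2 = 0.1571
cos(theta/2) = 0.9877
F = 0.9755

0.9755


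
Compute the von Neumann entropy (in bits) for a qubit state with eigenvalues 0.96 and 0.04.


S = -p*log2(p) - (1-p)*log2(1-p)
p = 0.9600, 1-p = 0.0400
= -0.9600 * log2(0.9600) - 0.0400 * log2(0.0400)
= -(-0.0565) - (-0.1858)
= 0.2423

0.2423


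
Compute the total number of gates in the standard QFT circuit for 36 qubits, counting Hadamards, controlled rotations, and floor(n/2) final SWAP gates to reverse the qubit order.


Hadamard gates: 36
Controlled rotations: n*(n-1)/2 = 36*35/2 = 630
SWAP gates: floor(n/2) = floor(36/2) = 18
Total = 36 + 630 + 18
= 684

684


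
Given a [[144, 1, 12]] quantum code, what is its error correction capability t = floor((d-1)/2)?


Code parameters: [[144, 1, 12]], distance d = 12.
Number of correctable errors = floor((d-1)/2)
= floor((12 - 1)/2)
= floor(11/2)
= 5

5


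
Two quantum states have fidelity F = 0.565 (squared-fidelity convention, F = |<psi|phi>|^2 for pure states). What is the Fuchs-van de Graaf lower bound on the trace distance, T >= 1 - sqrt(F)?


Fuchs-van de Graaf (squared-fidelity convention): 1 - sqrt(F) <= T <= sqrt(1 - F).
Lower bound: T >= 1 - sqrt(F)
sqrt(F) = sqrt(0.565) = 0.7517
T >= 1 - 0.7517
T >= 0.2483

0.2483


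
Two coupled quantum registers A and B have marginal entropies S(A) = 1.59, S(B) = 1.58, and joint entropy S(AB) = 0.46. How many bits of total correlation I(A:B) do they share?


I(A:B) = S(A) + S(B) - S(AB)
= 1.59 + 1.58 - 0.46
= 2.7100

2.7100


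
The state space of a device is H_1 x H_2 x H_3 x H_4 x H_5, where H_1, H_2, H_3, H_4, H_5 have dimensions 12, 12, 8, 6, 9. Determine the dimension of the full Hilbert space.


dim(H_1 x H_2 x H_3 x H_4 x H_5) = 12 * 12 * 8 * 6 * 9
= 144 * 8 * 6 * 9
= 1152 * 6 * 9
= 6912 * 9
= 62208

62208


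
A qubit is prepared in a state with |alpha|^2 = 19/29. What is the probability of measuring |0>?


|alpha|^2 = 19/29 = 0.6552
|beta|^2 = 1 - 19/29 = 10/29 = 0.3448
P(|0>) = |alpha|^2 = 0.6552

0.6552


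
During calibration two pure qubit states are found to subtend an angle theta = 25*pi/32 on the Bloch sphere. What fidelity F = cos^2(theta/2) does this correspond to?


For states separated by angle theta on Bloch sphere:
F = cos^2(theta/2)
theta = 25*pi/32 = 2.4544
theta/2 = 1.2272
cos(theta/2) = 0.3369
F = 0.1135

0.1135


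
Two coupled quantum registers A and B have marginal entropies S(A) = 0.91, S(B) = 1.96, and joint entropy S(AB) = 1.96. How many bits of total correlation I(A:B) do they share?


I(A:B) = S(A) + S(B) - S(AB)
= 0.91 + 1.96 - 1.96
= 0.9100

0.9100


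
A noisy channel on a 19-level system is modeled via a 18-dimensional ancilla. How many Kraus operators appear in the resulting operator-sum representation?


Tracing out the environment in an orthonormal basis {|i>_E} gives Kraus operators K_i = <i|_E U |0>_E.
Number of Kraus operators = dim(H_env) = d_env
= 18

18


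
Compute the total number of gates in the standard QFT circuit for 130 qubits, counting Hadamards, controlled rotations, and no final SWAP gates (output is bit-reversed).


Hadamard gates: 130
Controlled rotations: n*(n-1)/2 = 130*129/2 = 8385
SWAP gates: 0 (omitted)
Total = 130 + 8385
= 8515

8515


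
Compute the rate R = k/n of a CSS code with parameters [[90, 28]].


Code rate R = k/n
= 28/90
= 0.3111

0.3111


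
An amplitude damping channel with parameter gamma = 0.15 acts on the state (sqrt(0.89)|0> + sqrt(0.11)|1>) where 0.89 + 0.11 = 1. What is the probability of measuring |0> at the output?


For amplitude damping with parameter gamma on state sqrt(a)|0> + sqrt(b)|1>:
alpha^2 = 0.89, beta^2 = 0.11
P(|0>) = alpha^2 + gamma * beta^2
= 0.89 + 0.15 * 0.11
= 0.89 + 0.0165
= 0.9065

0.9065


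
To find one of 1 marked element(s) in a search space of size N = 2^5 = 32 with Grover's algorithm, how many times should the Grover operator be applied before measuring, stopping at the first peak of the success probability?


After j Grover iterations the success probability is P(j) = sin^2((2j+1)*theta), where sin(theta) = sqrt(k/N).
N = 2^5 = 32, k = 1
sin(theta) = sqrt(k/N) = 0.1767766953
theta = arcsin(sqrt(k/N)) = 0.1777106008 rad
P(j) reaches its first maximum when (2j+1)*theta is as close as possible to pi/2, i.e. j = round(pi/(4*theta) - 1/2).
pi/(4*theta) - 1/2 = 3.9195
(For comparison, the common estimate pi/4 * sqrt(N/k) = 4.4429; the exact maximiser is used here.)
Optimal iterations = 4

4


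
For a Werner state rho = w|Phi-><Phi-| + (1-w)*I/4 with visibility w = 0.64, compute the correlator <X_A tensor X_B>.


|Phi-> = (|00> - |11>)/sqrt(2)
For the pure Bell state, <X_A X_B> = -1 (Bell-state Pauli correlator).
The maximally-mixed part I/4 has tr(I/4 * P tensor P) = 0 for any traceless Pauli P.
So <X_A X_B>_rho = w * (-1) + (1 - w) * 0
= 0.64 * (-1)
= -0.6400

-0.6400


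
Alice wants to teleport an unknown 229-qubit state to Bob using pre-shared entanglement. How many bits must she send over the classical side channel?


Quantum teleportation requires 2 classical bits per qubit teleported.
229 qubit(s) -> 2 * 229 = 458 classical bits

458


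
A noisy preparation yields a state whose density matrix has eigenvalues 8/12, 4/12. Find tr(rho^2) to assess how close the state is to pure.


tr(rho^2) = sum of eigenvalues squared
= (8/12)^2 + (4/12)^2
= (64 + 16) / 144
= 80/144
= 0.5556

0.5556


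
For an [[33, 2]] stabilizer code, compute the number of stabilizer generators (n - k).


For an [[n,k]] stabilizer code:
Number of stabilizer generators = n - k
= 33 - 2
= 31

31


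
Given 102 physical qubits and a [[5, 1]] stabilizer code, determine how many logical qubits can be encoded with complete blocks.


Each code block uses 5 physical qubits for 1 logical qubit(s).
Number of complete blocks = floor(102 / 5) = 20
Logical qubits = 20 * 1
= 20

20


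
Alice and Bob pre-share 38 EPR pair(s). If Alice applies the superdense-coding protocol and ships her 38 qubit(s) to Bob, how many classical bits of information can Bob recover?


Superdense coding allows 2 classical bits per shared entangled pair.
38 pair(s) -> 2 * 38 = 76 classical bits

76


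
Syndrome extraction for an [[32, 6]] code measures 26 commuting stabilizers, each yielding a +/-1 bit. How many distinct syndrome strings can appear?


Each stabilizer generator gives a binary (+1 or -1) measurement outcome.
With 26 independent generators:
Total syndromes = 2^26
= 67108864

67108864


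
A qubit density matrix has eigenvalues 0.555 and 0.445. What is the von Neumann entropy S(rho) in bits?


S = -p*log2(p) - (1-p)*log2(1-p)
p = 0.5550, 1-p = 0.4450
= -0.5550 * log2(0.5550) - 0.4450 * log2(0.4450)
= -(-0.4714) - (-0.5198)
= 0.9913

0.9913


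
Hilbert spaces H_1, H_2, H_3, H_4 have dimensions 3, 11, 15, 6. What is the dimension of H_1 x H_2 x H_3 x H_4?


dim(H_1 x H_2 x H_3 x H_4) = 3 * 11 * 15 * 6
= 33 * 15 * 6
= 495 * 6
= 2970

2970


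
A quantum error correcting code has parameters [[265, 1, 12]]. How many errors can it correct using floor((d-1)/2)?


Code parameters: [[265, 1, 12]], distance d = 12.
Number of correctable errors = floor((d-1)/2)
= floor((12 - 1)/2)
= floor(11/2)
= 5

5


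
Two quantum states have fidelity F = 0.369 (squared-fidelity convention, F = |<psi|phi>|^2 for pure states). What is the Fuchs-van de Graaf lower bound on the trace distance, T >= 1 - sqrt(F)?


Fuchs-van de Graaf (squared-fidelity convention): 1 - sqrt(F) <= T <= sqrt(1 - F).
Lower bound: T >= 1 - sqrt(F)
sqrt(F) = sqrt(0.369) = 0.6075
T >= 1 - 0.6075
T >= 0.3925

0.3925


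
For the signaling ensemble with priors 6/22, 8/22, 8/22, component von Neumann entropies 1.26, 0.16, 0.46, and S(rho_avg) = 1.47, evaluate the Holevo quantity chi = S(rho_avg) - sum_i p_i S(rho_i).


chi = S(rho) - sum_i p_i * S(rho_i)
Weighted entropy = 6/22 * 1.26 + 8/22 * 0.16 + 8/22 * 0.46
= 0.5691
chi = 1.47 - 0.5691
= 0.9009

0.9009


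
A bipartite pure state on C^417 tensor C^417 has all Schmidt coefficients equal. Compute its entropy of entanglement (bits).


For a maximally entangled state in d x d:
S = log2(d) = log2(417)
= 8.7039

8.7039


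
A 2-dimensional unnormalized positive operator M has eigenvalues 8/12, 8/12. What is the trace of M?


tr(M) = sum of eigenvalues
= 8/12 + 8/12
= 16/12
= 1.3333

1.3333


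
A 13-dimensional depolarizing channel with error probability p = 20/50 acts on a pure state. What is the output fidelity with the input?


F = (1-p) + p/d
= (1 - 0.4000) + 0.4000/13
= 0.6000 + 0.0308
= 0.6308

0.6308


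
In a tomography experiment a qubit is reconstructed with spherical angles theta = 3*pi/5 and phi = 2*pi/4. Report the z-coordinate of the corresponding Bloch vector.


theta = 1.8850, phi = 1.5708
r_z = cos(theta) = -0.3090

-0.3090


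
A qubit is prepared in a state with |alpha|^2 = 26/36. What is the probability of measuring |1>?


|alpha|^2 = 26/36 = 0.7222
|beta|^2 = 1 - 26/36 = 10/36 = 0.2778
P(|1>) = |beta|^2 = 0.2778

0.2778


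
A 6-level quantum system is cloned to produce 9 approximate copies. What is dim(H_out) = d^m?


Output space = H^(tensor 9) where dim(H) = 6
dim = 6^9
= 36 (after 2 factors)
= 216 (after 3 factors)
= 1296 (after 4 factors)
= 7776 (after 5 factors)
= 46656 (after 6 factors)
= 279936 (after 7 factors)
= 1679616 (after 8 factors)
= 10077696 (after 9 factors)
= 10077696

10077696


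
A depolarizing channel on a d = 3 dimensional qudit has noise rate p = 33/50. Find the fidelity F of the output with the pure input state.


F = (1-p) + p/d
= (1 - 0.6600) + 0.6600/3
= 0.3400 + 0.2200
= 0.5600

0.5600


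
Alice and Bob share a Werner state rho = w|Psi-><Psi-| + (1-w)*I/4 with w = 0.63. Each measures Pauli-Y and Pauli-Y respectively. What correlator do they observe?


|Psi-> = (|01> - |10>)/sqrt(2)
For the pure Bell state, <Y_A Y_B> = -1 (Bell-state Pauli correlator).
The maximally-mixed part I/4 has tr(I/4 * P tensor P) = 0 for any traceless Pauli P.
So <Y_A Y_B>_rho = w * (-1) + (1 - w) * 0
= 0.63 * (-1)
= -0.6300

-0.6300


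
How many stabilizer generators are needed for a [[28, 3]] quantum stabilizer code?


For an [[n,k]] stabilizer code:
Number of stabilizer generators = n - k
= 28 - 3
= 25

25


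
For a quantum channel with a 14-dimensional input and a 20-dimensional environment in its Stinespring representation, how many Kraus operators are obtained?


Tracing out the environment in an orthonormal basis {|i>_E} gives Kraus operators K_i = <i|_E U |0>_E.
Number of Kraus operators = dim(H_env) = d_env
= 20

20


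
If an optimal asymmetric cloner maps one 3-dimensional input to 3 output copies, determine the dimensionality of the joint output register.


Output space = H^(tensor 3) where dim(H) = 3
dim = 3^3
= 9 (after 2 factors)
= 27 (after 3 factors)
= 27

27


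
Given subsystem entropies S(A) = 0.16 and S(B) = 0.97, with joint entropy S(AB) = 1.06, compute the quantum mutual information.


I(A:B) = S(A) + S(B) - S(AB)
= 0.16 + 0.97 - 1.06
= 0.0700

0.0700


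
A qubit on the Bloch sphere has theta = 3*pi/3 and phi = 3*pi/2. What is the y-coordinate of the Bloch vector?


theta = 3.1416, phi = 4.7124
r_y = sin(theta)*sin(phi) = 0.0000 * -1.0000
r_y = 0.0000

0.0000


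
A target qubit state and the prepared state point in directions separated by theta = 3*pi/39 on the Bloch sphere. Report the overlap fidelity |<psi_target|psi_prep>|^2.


For states separated by angle theta on Bloch sphere:
F = cos^2(theta/2)
theta = 3*pi/39 = 0.2417
theta/2 = 0.1208
cos(theta/2) = 0.9927
F = 0.9855

0.9855


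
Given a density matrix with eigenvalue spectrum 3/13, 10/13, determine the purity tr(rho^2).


tr(rho^2) = sum of eigenvalues squared
= (3/13)^2 + (10/13)^2
= (9 + 100) / 169
= 109/169
= 0.6450

0.6450


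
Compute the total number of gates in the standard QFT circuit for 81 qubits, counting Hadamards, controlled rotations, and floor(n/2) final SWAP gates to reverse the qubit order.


Hadamard gates: 81
Controlled rotations: n*(n-1)/2 = 81*80/2 = 3240
SWAP gates: floor(n/2) = floor(81/2) = 40
Total = 81 + 3240 + 40
= 3361

3361


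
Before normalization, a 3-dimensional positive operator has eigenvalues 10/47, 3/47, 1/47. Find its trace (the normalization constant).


tr(M) = sum of eigenvalues
= 10/47 + 3/47 + 1/47
= 14/47
= 0.2979

0.2979


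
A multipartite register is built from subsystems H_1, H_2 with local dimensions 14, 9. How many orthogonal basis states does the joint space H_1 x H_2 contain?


dim(H_1 x H_2) = 14 * 9
= 126

126


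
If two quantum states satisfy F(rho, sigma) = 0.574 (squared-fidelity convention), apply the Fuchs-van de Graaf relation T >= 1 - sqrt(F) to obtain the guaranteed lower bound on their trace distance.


Fuchs-van de Graaf (squared-fidelity convention): 1 - sqrt(F) <= T <= sqrt(1 - F).
Lower bound: T >= 1 - sqrt(F)
sqrt(F) = sqrt(0.574) = 0.7576
T >= 1 - 0.7576
T >= 0.2424

0.2424


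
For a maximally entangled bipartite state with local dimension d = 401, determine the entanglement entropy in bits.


For a maximally entangled state in d x d:
S = log2(d) = log2(401)
= 8.6475

8.6475


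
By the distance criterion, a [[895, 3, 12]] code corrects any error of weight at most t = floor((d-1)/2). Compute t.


Code parameters: [[895, 3, 12]], distance d = 12.
Number of correctable errors = floor((d-1)/2)
= floor((12 - 1)/2)
= floor(11/2)
= 5

5


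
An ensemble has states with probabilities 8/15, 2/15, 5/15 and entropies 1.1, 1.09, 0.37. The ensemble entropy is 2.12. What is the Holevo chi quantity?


chi = S(rho) - sum_i p_i * S(rho_i)
Weighted entropy = 8/15 * 1.1 + 2/15 * 1.09 + 5/15 * 0.37
= 0.8553
chi = 2.12 - 0.8553
= 1.2647

1.2647


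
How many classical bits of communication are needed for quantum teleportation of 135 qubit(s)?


Quantum teleportation requires 2 classical bits per qubit teleported.
135 qubit(s) -> 2 * 135 = 270 classical bits

270


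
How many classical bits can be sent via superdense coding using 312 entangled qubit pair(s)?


Superdense coding allows 2 classical bits per shared entangled pair.
312 pair(s) -> 2 * 312 = 624 classical bits

624


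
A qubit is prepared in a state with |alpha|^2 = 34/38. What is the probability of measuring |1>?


|alpha|^2 = 34/38 = 0.8947
|beta|^2 = 1 - 34/38 = 4/38 = 0.1053
P(|1>) = |beta|^2 = 0.1053

0.1053


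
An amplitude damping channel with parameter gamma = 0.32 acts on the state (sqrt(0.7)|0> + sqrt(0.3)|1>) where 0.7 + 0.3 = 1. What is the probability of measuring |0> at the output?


For amplitude damping with parameter gamma on state sqrt(a)|0> + sqrt(b)|1>:
alpha^2 = 0.7, beta^2 = 0.3
P(|0>) = alpha^2 + gamma * beta^2
= 0.7 + 0.32 * 0.3
= 0.7 + 0.0960
= 0.7960

0.7960


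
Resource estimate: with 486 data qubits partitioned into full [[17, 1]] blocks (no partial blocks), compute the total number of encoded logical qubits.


Each code block uses 17 physical qubits for 1 logical qubit(s).
Number of complete blocks = floor(486 / 17) = 28
Logical qubits = 28 * 1
= 28

28


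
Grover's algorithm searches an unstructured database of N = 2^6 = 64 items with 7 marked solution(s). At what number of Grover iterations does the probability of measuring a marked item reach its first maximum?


After j Grover iterations the success probability is P(j) = sin^2((2j+1)*theta), where sin(theta) = sqrt(k/N).
N = 2^6 = 64, k = 7
sin(theta) = sqrt(k/N) = 0.3307189139
theta = arcsin(sqrt(k/N)) = 0.3370652533 rad
P(j) reaches its first maximum when (2j+1)*theta is as close as possible to pi/2, i.e. j = round(pi/(4*theta) - 1/2).
pi/(4*theta) - 1/2 = 1.8301
(For comparison, the common estimate pi/4 * sqrt(N/k) = 2.3748; the exact maximiser is used here.)
Optimal iterations = 2

2


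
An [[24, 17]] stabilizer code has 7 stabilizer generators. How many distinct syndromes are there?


Each stabilizer generator gives a binary (+1 or -1) measurement outcome.
With 7 independent generators:
Total syndromes = 2^7
= 128

128


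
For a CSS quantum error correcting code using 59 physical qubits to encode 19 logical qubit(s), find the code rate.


Code rate R = k/n
= 19/59
= 0.3220

0.3220


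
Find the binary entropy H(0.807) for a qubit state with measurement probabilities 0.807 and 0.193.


S = -p*log2(p) - (1-p)*log2(1-p)
p = 0.8070, 1-p = 0.1930
= -0.8070 * log2(0.8070) - 0.1930 * log2(0.1930)
= -(-0.2497) - (-0.4581)
= 0.7077

0.7077


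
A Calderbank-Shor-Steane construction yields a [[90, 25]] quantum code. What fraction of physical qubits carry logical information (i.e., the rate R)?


Code rate R = k/n
= 25/90
= 0.2778

0.2778


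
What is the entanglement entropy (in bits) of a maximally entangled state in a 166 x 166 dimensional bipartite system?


For a maximally entangled state in d x d:
S = log2(d) = log2(166)
= 7.3750

7.3750


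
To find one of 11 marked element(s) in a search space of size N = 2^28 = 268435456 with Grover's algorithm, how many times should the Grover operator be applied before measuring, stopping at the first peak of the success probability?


After j Grover iterations the success probability is P(j) = sin^2((2j+1)*theta), where sin(theta) = sqrt(k/N).
N = 2^28 = 268435456, k = 11
sin(theta) = sqrt(k/N) = 0.0002024307123
theta = arcsin(sqrt(k/N)) = 0.0002024307137 rad
P(j) reaches its first maximum when (2j+1)*theta is as close as possible to pi/2, i.e. j = round(pi/(4*theta) - 1/2).
pi/(4*theta) - 1/2 = 3879.3370
(For comparison, the common estimate pi/4 * sqrt(N/k) = 3879.8370; the exact maximiser is used here.)
Optimal iterations = 3879

3879


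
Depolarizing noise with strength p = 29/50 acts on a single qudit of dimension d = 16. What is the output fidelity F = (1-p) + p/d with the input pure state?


F = (1-p) + p/d
= (1 - 0.5800) + 0.5800/16
= 0.4200 + 0.0362
= 0.4563

0.4563


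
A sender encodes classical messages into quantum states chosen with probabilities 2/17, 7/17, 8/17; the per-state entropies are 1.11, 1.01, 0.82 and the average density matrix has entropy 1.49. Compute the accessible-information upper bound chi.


chi = S(rho) - sum_i p_i * S(rho_i)
Weighted entropy = 2/17 * 1.11 + 7/17 * 1.01 + 8/17 * 0.82
= 0.9324
chi = 1.49 - 0.9324
= 0.5576

0.5576


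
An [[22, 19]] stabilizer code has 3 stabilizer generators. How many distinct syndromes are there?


Each stabilizer generator gives a binary (+1 or -1) measurement outcome.
With 3 independent generators:
Total syndromes = 2^3
= 8

8


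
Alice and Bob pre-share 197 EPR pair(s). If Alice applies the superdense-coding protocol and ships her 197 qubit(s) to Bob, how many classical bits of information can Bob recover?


Superdense coding allows 2 classical bits per shared entangled pair.
197 pair(s) -> 2 * 197 = 394 classical bits

394


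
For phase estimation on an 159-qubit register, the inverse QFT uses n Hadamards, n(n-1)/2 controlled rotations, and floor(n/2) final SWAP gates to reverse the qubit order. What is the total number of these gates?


Hadamard gates: 159
Controlled rotations: n*(n-1)/2 = 159*158/2 = 12561
SWAP gates: floor(n/2) = floor(159/2) = 79
Total = 159 + 12561 + 79
= 12799

12799


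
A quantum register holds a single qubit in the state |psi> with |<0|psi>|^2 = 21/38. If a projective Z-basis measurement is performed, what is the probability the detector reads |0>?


|alpha|^2 = 21/38 = 0.5526
|beta|^2 = 1 - 21/38 = 17/38 = 0.4474
P(|0>) = |alpha|^2 = 0.5526

0.5526


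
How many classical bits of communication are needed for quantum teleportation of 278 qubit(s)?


Quantum teleportation requires 2 classical bits per qubit teleported.
278 qubit(s) -> 2 * 278 = 556 classical bits

556


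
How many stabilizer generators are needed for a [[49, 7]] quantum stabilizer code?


For an [[n,k]] stabilizer code:
Number of stabilizer generators = n - k
= 49 - 7
= 42

42


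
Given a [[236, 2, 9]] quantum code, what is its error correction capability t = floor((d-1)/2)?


Code parameters: [[236, 2, 9]], distance d = 9.
Number of correctable errors = floor((d-1)/2)
= floor((9 - 1)/2)
= floor(8/2)
= 4

4


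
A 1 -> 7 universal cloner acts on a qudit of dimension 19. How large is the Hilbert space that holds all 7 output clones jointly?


Output space = H^(tensor 7) where dim(H) = 19
dim = 19^7
= 361 (after 2 factors)
= 6859 (after 3 factors)
= 130321 (after 4 factors)
= 2476099 (after 5 factors)
= 47045881 (after 6 factors)
= 893871739 (after 7 factors)
= 893871739

893871739


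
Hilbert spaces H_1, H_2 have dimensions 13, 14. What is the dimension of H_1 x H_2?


dim(H_1 x H_2) = 13 * 14
= 182

182


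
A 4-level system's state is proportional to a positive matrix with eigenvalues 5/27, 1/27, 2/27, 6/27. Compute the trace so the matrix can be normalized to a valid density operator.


tr(M) = sum of eigenvalues
= 5/27 + 1/27 + 2/27 + 6/27
= 14/27
= 0.5185

0.5185


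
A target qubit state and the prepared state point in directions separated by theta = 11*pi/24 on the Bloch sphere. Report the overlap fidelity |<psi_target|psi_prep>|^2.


For states separated by angle theta on Bloch sphere:
F = cos^2(theta/2)
theta = 11*pi/24 = 1.4399
theta/2 = 0.7199
cos(theta/2) = 0.7518
F = 0.5653

0.5653


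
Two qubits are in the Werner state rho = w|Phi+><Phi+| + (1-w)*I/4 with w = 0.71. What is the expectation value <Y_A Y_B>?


|Phi+> = (|00> + |11>)/sqrt(2)
For the pure Bell state, <Y_A Y_B> = -1 (Bell-state Pauli correlator).
The maximally-mixed part I/4 has tr(I/4 * P tensor P) = 0 for any traceless Pauli P.
So <Y_A Y_B>_rho = w * (-1) + (1 - w) * 0
= 0.71 * (-1)
= -0.7100

-0.7100


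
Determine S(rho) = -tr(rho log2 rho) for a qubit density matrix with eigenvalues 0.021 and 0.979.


S = -p*log2(p) - (1-p)*log2(1-p)
p = 0.0210, 1-p = 0.9790
= -0.0210 * log2(0.0210) - 0.9790 * log2(0.9790)
= -(-0.1170) - (-0.0300)
= 0.1470

0.1470
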